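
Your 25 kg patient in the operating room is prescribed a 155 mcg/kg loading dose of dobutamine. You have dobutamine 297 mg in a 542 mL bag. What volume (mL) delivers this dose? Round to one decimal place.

7.1 mL

Dose = 155 mcg/kg × 25 kg = 3875 mcg
Concentration = 297 mg ÷ 542 mL = 0.5479705 mg/mL = 547.9705 mcg/mL
Volume = 3875 mcg ÷ 547.9705 mcg/mL = 7.071549 mL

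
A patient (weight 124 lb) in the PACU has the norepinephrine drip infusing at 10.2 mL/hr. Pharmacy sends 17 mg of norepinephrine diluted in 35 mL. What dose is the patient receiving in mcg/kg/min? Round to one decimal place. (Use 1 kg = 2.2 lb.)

Weight = 124 lb ÷ 2.2 lb/kg = 56.36364 kg
Concentration = 17 mg ÷ 35 mL = 0.4857143 mg/mL = 485.7143 mcg/mL
Drug rate = 10.2 mL/hr × 485.7143 mcg/mL = 4954.286 mcg/hr
4954.286 mcg/hr ÷ 60 min/hr = 82.57143 mcg/min
82.57143 mcg/min ÷ 56.36364 kg = 1.464977 mcg/kg/min

1.5 mcg/kg/min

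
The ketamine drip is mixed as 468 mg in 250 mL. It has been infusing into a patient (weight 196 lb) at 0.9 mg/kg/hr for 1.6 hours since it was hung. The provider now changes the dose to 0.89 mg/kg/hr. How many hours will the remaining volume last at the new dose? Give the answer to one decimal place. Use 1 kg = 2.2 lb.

Initial rate:
Weight = 196 lb ÷ 2.2 lb/kg = 89.09091 kg
Dose = 0.9 mg/kg/hr × 89.09091 kg = 80.18182 mg/hr
Concentration = 468 mg ÷ 250 mL = 1.872 mg/mL
Rate = 80.18182 mg/hr ÷ 1.872 mg/mL = 42.83217 mL/hr
Volume infused so far = 42.83217 mL/hr × 1.6 hr = 68.53147 mL
Volume remaining = 250 − 68.53147 = 181.4685 mL
New rate:
Dose = 0.89 mg/kg/hr × 89.09091 kg = 79.29091 mg/hr
Rate = 79.29091 mg/hr ÷ 1.872 mg/mL = 42.35625 mL/hr
Time remaining = 181.4685 mL ÷ 42.35625 mL/hr = 4.284338 hr

4.3 hours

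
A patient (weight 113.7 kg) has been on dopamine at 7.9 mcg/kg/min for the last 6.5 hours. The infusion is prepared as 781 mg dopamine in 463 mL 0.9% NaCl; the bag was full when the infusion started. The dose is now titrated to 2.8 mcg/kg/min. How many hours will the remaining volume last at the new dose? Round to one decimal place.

Initial rate:
Dose = 7.9 mcg/kg/min × 113.7 kg = 898.23 mcg/min
898.23 mcg/min × 60 min/hr = 53893.8 mcg/hr
Concentration = 781 mg ÷ 463 mL = 1.686825 mg/mL = 1686.825 mcg/mL
Rate = 53893.8 mcg/hr ÷ 1686.825 mcg/mL = 31.94985 mL/hr
Volume infused so far = 31.94985 mL/hr × 6.5 hr = 207.674 mL
Volume remaining = 463 − 207.674 = 255.326 mL
New rate:
Dose = 2.8 mcg/kg/min × 113.7 kg = 318.36 mcg/min
318.36 mcg/min × 60 min/hr = 19101.6 mcg/hr
Rate = 19101.6 mcg/hr ÷ 1686.825 mcg/mL = 11.324 mL/hr
Time remaining = 255.326 mL ÷ 11.324 mL/hr = 22.54734 hr

22.5 hours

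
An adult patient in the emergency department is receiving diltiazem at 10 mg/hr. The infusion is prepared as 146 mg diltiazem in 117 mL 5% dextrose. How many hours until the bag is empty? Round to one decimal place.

14.6 hours

Concentration = 146 mg ÷ 117 mL = 1.247863 mg/mL
Rate = 10 mg/hr ÷ 1.247863 mg/mL = 8.013699 mL/hr
Duration = 117 mL ÷ 8.013699 mL/hr = 14.6 hr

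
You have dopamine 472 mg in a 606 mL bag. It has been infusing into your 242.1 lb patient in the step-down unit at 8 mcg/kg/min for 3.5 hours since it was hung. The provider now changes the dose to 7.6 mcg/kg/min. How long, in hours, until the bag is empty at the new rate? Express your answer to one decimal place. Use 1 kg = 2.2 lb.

Initial rate:
Weight = 242.1 lb ÷ 2.2 lb/kg = 110.0455 kg
Dose = 8 mcg/kg/min × 110.0455 kg = 880.3636 mcg/min
880.3636 mcg/min × 60 min/hr = 52821.82 mcg/hr
Concentration = 472 mg ÷ 606 mL = 0.7788779 mg/mL = 778.8779 mcg/mL
Rate = 52821.82 mcg/hr ÷ 778.8779 mcg/mL = 67.81784 mL/hr
Volume infused so far = 67.81784 mL/hr × 3.5 hr = 237.3624 mL
Volume remaining = 606 − 237.3624 = 368.6376 mL
New rate:
Dose = 7.6 mcg/kg/min × 110.0455 kg = 836.3455 mcg/min
836.3455 mcg/min × 60 min/hr = 50180.73 mcg/hr
Rate = 50180.73 mcg/hr ÷ 778.8779 mcg/mL = 64.42695 mL/hr
Time remaining = 368.6376 mL ÷ 64.42695 mL/hr = 5.721791 hr

5.7 hours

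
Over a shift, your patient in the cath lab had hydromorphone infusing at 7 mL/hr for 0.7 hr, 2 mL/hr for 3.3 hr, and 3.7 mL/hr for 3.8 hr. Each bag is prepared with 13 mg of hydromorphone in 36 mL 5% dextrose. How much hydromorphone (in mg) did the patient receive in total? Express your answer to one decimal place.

9.2 mg

Concentration = 13 mg ÷ 36 mL = 0.3611111 mg/mL
Stage 1: 7 mL/hr × 0.7 hr = 4.9 mL → 4.9 mL × 0.3611111 mg/mL = 1.769444 mg
Stage 2: 2 mL/hr × 3.3 hr = 6.6 mL → 6.6 mL × 0.3611111 mg/mL = 2.383333 mg
Stage 3: 3.7 mL/hr × 3.8 hr = 14.06 mL → 14.06 mL × 0.3611111 mg/mL = 5.077222 mg
Total = 1.769444 + 2.383333 + 5.077222 = 9.23 mg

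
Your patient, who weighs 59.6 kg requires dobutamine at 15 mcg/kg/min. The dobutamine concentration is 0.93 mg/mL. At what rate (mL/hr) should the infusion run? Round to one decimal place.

Dose = 15 mcg/kg/min × 59.6 kg = 894 mcg/min
894 mcg/min × 60 min/hr = 53640 mcg/hr
Concentration = 0.93 mg/mL = 930 mcg/mL
Rate = 53640 mcg/hr ÷ 930 mcg/mL = 57.67742 mL/hr

57.7 mL/hr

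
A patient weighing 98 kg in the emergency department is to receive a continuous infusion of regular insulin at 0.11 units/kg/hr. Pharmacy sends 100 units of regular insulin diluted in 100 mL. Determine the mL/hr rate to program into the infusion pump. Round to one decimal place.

Dose = 0.11 units/kg/hr × 98 kg = 10.78 units/hr
Concentration = 100 units ÷ 100 mL = 1 units/mL
Rate = 10.78 units/hr ÷ 1 units/mL = 10.78 mL/hr

10.8 mL/hr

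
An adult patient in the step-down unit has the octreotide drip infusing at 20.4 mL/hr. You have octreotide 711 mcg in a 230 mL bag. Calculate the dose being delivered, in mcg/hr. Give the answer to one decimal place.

Concentration = 711 mcg ÷ 230 mL = 3.091304 mcg/mL
Drug rate = 20.4 mL/hr × 3.091304 mcg/mL = 63.06261 mcg/hr

63.1 mcg/hr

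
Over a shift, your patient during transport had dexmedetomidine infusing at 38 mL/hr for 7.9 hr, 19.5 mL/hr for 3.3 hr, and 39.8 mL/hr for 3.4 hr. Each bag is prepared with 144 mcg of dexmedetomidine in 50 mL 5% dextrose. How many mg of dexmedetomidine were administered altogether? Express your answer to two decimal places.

Concentration = 144 mcg ÷ 50 mL = 2.88 mcg/mL
Stage 1: 38 mL/hr × 7.9 hr = 300.2 mL → 300.2 mL × 2.88 mcg/mL = 864.576 mcg
Stage 2: 19.5 mL/hr × 3.3 hr = 64.35 mL → 64.35 mL × 2.88 mcg/mL = 185.328 mcg
Stage 3: 39.8 mL/hr × 3.4 hr = 135.32 mL → 135.32 mL × 2.88 mcg/mL = 389.7216 mcg
Total = 864.576 + 185.328 + 389.7216 = 1439.626 mcg = 1.439626 mg

1.44 mg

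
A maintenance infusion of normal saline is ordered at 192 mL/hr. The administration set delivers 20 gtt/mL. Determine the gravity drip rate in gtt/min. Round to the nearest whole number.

192 mL/hr ÷ 60 min/hr = 3.2 mL/min
3.2 mL/min × 20 gtt/mL = 64 gtt/min

64 gtt/min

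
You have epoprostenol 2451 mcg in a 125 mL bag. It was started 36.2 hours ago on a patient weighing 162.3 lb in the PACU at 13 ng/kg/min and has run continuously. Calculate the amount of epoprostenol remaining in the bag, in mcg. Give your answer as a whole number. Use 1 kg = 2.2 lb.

Weight = 162.3 lb ÷ 2.2 lb/kg = 73.77273 kg
Dose = 13 ng/kg/min × 73.77273 kg = 959.0455 ng/min
959.0455 ng/min × 60 min/hr = 57542.73 ng/hr
Concentration = 2451 mcg ÷ 125 mL = 19.608 mcg/mL = 19608 ng/mL
Rate = 57542.73 ng/hr ÷ 19608 ng/mL = 2.934656 mL/hr
Volume infused = 2.934656 mL/hr × 36.2 hr = 106.2345 mL
Volume remaining = 125 − 106.2345 = 18.76547 mL
Drug remaining = 18.76547 mL × 19608 ng/mL = 367953.3 ng = 367.9533 mcg

368 mcg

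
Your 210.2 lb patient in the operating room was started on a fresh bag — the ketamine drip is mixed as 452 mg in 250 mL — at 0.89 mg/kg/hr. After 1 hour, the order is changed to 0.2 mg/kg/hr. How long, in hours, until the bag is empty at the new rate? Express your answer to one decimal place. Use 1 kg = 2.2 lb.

19.2 hours

Initial rate:
Weight = 210.2 lb ÷ 2.2 lb/kg = 95.54545 kg
Dose = 0.89 mg/kg/hr × 95.54545 kg = 85.03545 mg/hr
Concentration = 452 mg ÷ 250 mL = 1.808 mg/mL
Rate = 85.03545 mg/hr ÷ 1.808 mg/mL = 47.03288 mL/hr
Volume infused so far = 47.03288 mL/hr × 1 hr = 47.03288 mL
Volume remaining = 250 − 47.03288 = 202.9671 mL
New rate:
Dose = 0.2 mg/kg/hr × 95.54545 kg = 19.10909 mg/hr
Rate = 19.10909 mg/hr ÷ 1.808 mg/mL = 10.56919 mL/hr
Time remaining = 202.9671 mL ÷ 10.56919 mL/hr = 19.20366 hr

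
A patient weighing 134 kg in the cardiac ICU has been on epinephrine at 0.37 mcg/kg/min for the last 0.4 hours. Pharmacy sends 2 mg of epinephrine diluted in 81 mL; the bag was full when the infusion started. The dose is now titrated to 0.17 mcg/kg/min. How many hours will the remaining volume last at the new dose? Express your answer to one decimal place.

0.6 hours

Initial rate:
Dose = 0.37 mcg/kg/min × 134 kg = 49.58 mcg/min
49.58 mcg/min × 60 min/hr = 2974.8 mcg/hr
Concentration = 2 mg ÷ 81 mL = 0.02469136 mg/mL = 24.69136 mcg/mL
Rate = 2974.8 mcg/hr ÷ 24.69136 mcg/mL = 120.4794 mL/hr
Volume infused so far = 120.4794 mL/hr × 0.4 hr = 48.19176 mL
Volume remaining = 81 − 48.19176 = 32.80824 mL
New rate:
Dose = 0.17 mcg/kg/min × 134 kg = 22.78 mcg/min
22.78 mcg/min × 60 min/hr = 1366.8 mcg/hr
Rate = 1366.8 mcg/hr ÷ 24.69136 mcg/mL = 55.3554 mL/hr
Time remaining = 32.80824 mL ÷ 55.3554 mL/hr = 0.5926836 hr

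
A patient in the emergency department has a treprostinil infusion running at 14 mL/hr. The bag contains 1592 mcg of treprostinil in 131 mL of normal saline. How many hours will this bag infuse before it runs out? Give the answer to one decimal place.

Duration = 131 mL ÷ 14 mL/hr = 9.357143 hr

9.4 hours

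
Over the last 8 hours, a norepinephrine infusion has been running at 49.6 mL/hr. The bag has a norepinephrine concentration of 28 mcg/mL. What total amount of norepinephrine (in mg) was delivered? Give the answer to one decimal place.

11.1 mg

Drug rate = 49.6 mL/hr × 28 mcg/mL = 1388.8 mcg/hr
Total = 1388.8 mcg/hr × 8 hr = 11110.4 mcg = 11.1104 mg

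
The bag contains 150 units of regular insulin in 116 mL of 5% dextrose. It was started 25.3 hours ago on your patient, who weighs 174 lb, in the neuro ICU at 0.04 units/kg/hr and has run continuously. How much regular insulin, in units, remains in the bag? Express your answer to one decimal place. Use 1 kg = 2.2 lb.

70.0 units

Weight = 174 lb ÷ 2.2 lb/kg = 79.09091 kg
Dose = 0.04 units/kg/hr × 79.09091 kg = 3.163636 units/hr
Concentration = 150 units ÷ 116 mL = 1.293103 units/mL
Rate = 3.163636 units/hr ÷ 1.293103 units/mL = 2.446545 mL/hr
Volume infused = 2.446545 mL/hr × 25.3 hr = 61.8976 mL
Volume remaining = 116 − 61.8976 = 54.1024 mL
Drug remaining = 54.1024 mL × 1.293103 units/mL = 69.96 units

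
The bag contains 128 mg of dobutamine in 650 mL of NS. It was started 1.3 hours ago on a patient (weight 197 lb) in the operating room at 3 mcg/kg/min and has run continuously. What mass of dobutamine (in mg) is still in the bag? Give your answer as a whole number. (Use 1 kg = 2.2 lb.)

107 mg

Weight = 197 lb ÷ 2.2 lb/kg = 89.54545 kg
Dose = 3 mcg/kg/min × 89.54545 kg = 268.6364 mcg/min
268.6364 mcg/min × 60 min/hr = 16118.18 mcg/hr
Concentration = 128 mg ÷ 650 mL = 0.1969231 mg/mL = 196.9231 mcg/mL
Rate = 16118.18 mcg/hr ÷ 196.9231 mcg/mL = 81.85014 mL/hr
Volume infused = 81.85014 mL/hr × 1.3 hr = 106.4052 mL
Volume remaining = 650 − 106.4052 = 543.5948 mL
Drug remaining = 543.5948 mL × 196.9231 mcg/mL = 107046.4 mcg = 107.0464 mg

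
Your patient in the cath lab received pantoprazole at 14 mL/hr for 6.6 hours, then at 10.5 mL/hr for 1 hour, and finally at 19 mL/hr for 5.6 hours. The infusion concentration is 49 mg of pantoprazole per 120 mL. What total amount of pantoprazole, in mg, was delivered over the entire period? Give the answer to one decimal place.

Concentration = 49 mg ÷ 120 mL = 0.4083333 mg/mL
Stage 1: 14 mL/hr × 6.6 hr = 92.4 mL → 92.4 mL × 0.4083333 mg/mL = 37.73 mg
Stage 2: 10.5 mL/hr × 1 hr = 10.5 mL → 10.5 mL × 0.4083333 mg/mL = 4.2875 mg
Stage 3: 19 mL/hr × 5.6 hr = 106.4 mL → 106.4 mL × 0.4083333 mg/mL = 43.44667 mg
Total = 37.73 + 4.2875 + 43.44667 = 85.46417 mg

85.5 mg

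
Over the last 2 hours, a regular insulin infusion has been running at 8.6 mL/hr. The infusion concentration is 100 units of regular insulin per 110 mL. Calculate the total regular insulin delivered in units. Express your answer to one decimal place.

Concentration = 100 units ÷ 110 mL = 0.9090909 units/mL
Drug rate = 8.6 mL/hr × 0.9090909 units/mL = 7.818182 units/hr
Total = 7.818182 units/hr × 2 hr = 15.63636 units

15.6 units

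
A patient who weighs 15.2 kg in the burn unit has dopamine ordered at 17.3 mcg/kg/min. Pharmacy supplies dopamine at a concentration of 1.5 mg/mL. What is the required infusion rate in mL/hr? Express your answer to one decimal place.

10.5 mL/hr

Dose = 17.3 mcg/kg/min × 15.2 kg = 262.96 mcg/min
262.96 mcg/min × 60 min/hr = 15777.6 mcg/hr
Concentration = 1.5 mg/mL = 1500 mcg/mL
Rate = 15777.6 mcg/hr ÷ 1500 mcg/mL = 10.5184 mL/hr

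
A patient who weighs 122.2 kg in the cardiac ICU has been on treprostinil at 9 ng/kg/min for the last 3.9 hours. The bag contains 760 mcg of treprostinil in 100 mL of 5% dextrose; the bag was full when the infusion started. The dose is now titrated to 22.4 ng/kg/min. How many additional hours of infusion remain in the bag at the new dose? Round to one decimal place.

Initial rate:
Dose = 9 ng/kg/min × 122.2 kg = 1099.8 ng/min
1099.8 ng/min × 60 min/hr = 65988 ng/hr
Concentration = 760 mcg ÷ 100 mL = 7.6 mcg/mL = 7600 ng/mL
Rate = 65988 ng/hr ÷ 7600 ng/mL = 8.682632 mL/hr
Volume infused so far = 8.682632 mL/hr × 3.9 hr = 33.86226 mL
Volume remaining = 100 − 33.86226 = 66.13774 mL
New rate:
Dose = 22.4 ng/kg/min × 122.2 kg = 2737.28 ng/min
2737.28 ng/min × 60 min/hr = 164236.8 ng/hr
Rate = 164236.8 ng/hr ÷ 7600 ng/mL = 21.61011 mL/hr
Time remaining = 66.13774 mL ÷ 21.61011 mL/hr = 3.0605 hr

3.1 hours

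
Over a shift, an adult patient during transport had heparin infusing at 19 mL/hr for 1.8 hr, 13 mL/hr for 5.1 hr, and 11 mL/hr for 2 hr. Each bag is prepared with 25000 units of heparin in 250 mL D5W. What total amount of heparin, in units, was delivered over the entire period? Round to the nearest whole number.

Concentration = 25000 units ÷ 250 mL = 100 units/mL
Stage 1: 19 mL/hr × 1.8 hr = 34.2 mL → 34.2 mL × 100 units/mL = 3420 units
Stage 2: 13 mL/hr × 5.1 hr = 66.3 mL → 66.3 mL × 100 units/mL = 6630 units
Stage 3: 11 mL/hr × 2 hr = 22 mL → 22 mL × 100 units/mL = 2200 units
Total = 3420 + 6630 + 2200 = 12250 units

12250 units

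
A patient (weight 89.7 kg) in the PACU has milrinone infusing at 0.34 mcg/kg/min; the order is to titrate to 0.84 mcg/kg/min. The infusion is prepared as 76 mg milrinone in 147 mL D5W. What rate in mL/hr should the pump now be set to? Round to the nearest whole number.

Dose = 0.84 mcg/kg/min × 89.7 kg = 75.348 mcg/min
75.348 mcg/min × 60 min/hr = 4520.88 mcg/hr
Concentration = 76 mg ÷ 147 mL = 0.5170068 mg/mL = 517.0068 mcg/mL
Rate = 4520.88 mcg/hr ÷ 517.0068 mcg/mL = 8.744334 mL/hr

9 mL/hr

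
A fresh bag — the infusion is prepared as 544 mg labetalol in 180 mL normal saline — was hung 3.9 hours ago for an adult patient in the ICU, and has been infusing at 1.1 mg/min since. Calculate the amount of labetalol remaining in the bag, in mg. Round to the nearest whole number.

1.1 mg/min × 60 min/hr = 66 mg/hr
Concentration = 544 mg ÷ 180 mL = 3.022222 mg/mL
Rate = 66 mg/hr ÷ 3.022222 mg/mL = 21.83824 mL/hr
Volume infused = 21.83824 mL/hr × 3.9 hr = 85.16912 mL
Volume remaining = 180 − 85.16912 = 94.83088 mL
Drug remaining = 94.83088 mL × 3.022222 mg/mL = 286.6 mg

287 mg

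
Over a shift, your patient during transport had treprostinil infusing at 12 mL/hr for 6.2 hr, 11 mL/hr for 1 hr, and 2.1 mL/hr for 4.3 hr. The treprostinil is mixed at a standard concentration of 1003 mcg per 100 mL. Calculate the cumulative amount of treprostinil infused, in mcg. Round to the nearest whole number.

947 mcg

Concentration = 1003 mcg ÷ 100 mL = 10.03 mcg/mL
Stage 1: 12 mL/hr × 6.2 hr = 74.4 mL → 74.4 mL × 10.03 mcg/mL = 746.232 mcg
Stage 2: 11 mL/hr × 1 hr = 11 mL → 11 mL × 10.03 mcg/mL = 110.33 mcg
Stage 3: 2.1 mL/hr × 4.3 hr = 9.03 mL → 9.03 mL × 10.03 mcg/mL = 90.5709 mcg
Total = 746.232 + 110.33 + 90.5709 = 947.1329 mcg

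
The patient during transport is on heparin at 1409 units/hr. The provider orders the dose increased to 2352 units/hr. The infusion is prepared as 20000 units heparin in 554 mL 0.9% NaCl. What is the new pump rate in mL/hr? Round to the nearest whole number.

65 mL/hr

Concentration = 20000 units ÷ 554 mL = 36.10108 units/mL
Rate = 2352 units/hr ÷ 36.10108 units/mL = 65.1504 mL/hr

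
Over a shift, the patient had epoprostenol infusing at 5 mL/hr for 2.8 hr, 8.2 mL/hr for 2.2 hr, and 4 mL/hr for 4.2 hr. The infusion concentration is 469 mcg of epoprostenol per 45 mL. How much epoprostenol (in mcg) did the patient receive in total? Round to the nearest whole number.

Concentration = 469 mcg ÷ 45 mL = 10.42222 mcg/mL
Stage 1: 5 mL/hr × 2.8 hr = 14 mL → 14 mL × 10.42222 mcg/mL = 145.9111 mcg
Stage 2: 8.2 mL/hr × 2.2 hr = 18.04 mL → 18.04 mL × 10.42222 mcg/mL = 188.0169 mcg
Stage 3: 4 mL/hr × 4.2 hr = 16.8 mL → 16.8 mL × 10.42222 mcg/mL = 175.0933 mcg
Total = 145.9111 + 188.0169 + 175.0933 = 509.0213 mcg

509 mcg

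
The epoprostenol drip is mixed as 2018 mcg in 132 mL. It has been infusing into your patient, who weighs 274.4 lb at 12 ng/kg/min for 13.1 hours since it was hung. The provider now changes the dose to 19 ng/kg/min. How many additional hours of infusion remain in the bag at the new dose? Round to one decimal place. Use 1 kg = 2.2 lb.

Initial rate:
Weight = 274.4 lb ÷ 2.2 lb/kg = 124.7273 kg
Dose = 12 ng/kg/min × 124.7273 kg = 1496.727 ng/min
1496.727 ng/min × 60 min/hr = 89803.64 ng/hr
Concentration = 2018 mcg ÷ 132 mL = 15.28788 mcg/mL = 15287.88 ng/mL
Rate = 89803.64 ng/hr ÷ 15287.88 ng/mL = 5.874172 mL/hr
Volume infused so far = 5.874172 mL/hr × 13.1 hr = 76.95166 mL
Volume remaining = 132 − 76.95166 = 55.04834 mL
New rate:
Dose = 19 ng/kg/min × 124.7273 kg = 2369.818 ng/min
2369.818 ng/min × 60 min/hr = 142189.1 ng/hr
Rate = 142189.1 ng/hr ÷ 15287.88 ng/mL = 9.300773 mL/hr
Time remaining = 55.04834 mL ÷ 9.300773 mL/hr = 5.918684 hr

5.9 hours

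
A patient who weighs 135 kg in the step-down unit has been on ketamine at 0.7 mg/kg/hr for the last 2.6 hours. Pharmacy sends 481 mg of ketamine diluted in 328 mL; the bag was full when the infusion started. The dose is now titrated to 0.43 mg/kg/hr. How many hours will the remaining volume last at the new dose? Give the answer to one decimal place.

4.1 hours

Initial rate:
Dose = 0.7 mg/kg/hr × 135 kg = 94.5 mg/hr
Concentration = 481 mg ÷ 328 mL = 1.466463 mg/mL
Rate = 94.5 mg/hr ÷ 1.466463 mg/mL = 64.44075 mL/hr
Volume infused so far = 64.44075 mL/hr × 2.6 hr = 167.5459 mL
Volume remaining = 328 − 167.5459 = 160.4541 mL
New rate:
Dose = 0.43 mg/kg/hr × 135 kg = 58.05 mg/hr
Rate = 58.05 mg/hr ÷ 1.466463 mg/mL = 39.58503 mL/hr
Time remaining = 160.4541 mL ÷ 39.58503 mL/hr = 4.053402 hr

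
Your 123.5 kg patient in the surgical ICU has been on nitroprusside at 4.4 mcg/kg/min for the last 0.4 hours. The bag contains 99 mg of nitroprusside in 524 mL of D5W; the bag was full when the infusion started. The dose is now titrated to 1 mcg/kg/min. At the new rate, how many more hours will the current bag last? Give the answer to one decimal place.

11.6 hours

Initial rate:
Dose = 4.4 mcg/kg/min × 123.5 kg = 543.4 mcg/min
543.4 mcg/min × 60 min/hr = 32604 mcg/hr
Concentration = 99 mg ÷ 524 mL = 0.1889313 mg/mL = 188.9313 mcg/mL
Rate = 32604 mcg/hr ÷ 188.9313 mcg/mL = 172.5707 mL/hr
Volume infused so far = 172.5707 mL/hr × 0.4 hr = 69.02827 mL
Volume remaining = 524 − 69.02827 = 454.9717 mL
New rate:
Dose = 1 mcg/kg/min × 123.5 kg = 123.5 mcg/min
123.5 mcg/min × 60 min/hr = 7410 mcg/hr
Rate = 7410 mcg/hr ÷ 188.9313 mcg/mL = 39.22061 mL/hr
Time remaining = 454.9717 mL ÷ 39.22061 mL/hr = 11.60032 hr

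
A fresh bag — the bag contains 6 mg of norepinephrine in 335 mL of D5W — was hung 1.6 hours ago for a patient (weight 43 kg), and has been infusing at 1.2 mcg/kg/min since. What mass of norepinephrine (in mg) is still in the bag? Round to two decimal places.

1.05 mg

Dose = 1.2 mcg/kg/min × 43 kg = 51.6 mcg/min
51.6 mcg/min × 60 min/hr = 3096 mcg/hr
Concentration = 6 mg ÷ 335 mL = 0.01791045 mg/mL = 17.91045 mcg/mL
Rate = 3096 mcg/hr ÷ 17.91045 mcg/mL = 172.86 mL/hr
Volume infused = 172.86 mL/hr × 1.6 hr = 276.576 mL
Volume remaining = 335 − 276.576 = 58.424 mL
Drug remaining = 58.424 mL × 17.91045 mcg/mL = 1046.4 mcg = 1.0464 mg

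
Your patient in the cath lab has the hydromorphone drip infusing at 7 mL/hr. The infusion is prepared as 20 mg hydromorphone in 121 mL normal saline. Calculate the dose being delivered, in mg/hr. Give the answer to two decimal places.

Concentration = 20 mg ÷ 121 mL = 0.1652893 mg/mL
Drug rate = 7 mL/hr × 0.1652893 mg/mL = 1.157025 mg/hr

1.16 mg/hr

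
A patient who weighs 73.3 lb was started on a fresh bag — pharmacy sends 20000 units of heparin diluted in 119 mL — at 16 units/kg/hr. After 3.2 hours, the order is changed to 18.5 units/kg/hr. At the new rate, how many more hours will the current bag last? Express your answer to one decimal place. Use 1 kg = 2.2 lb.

29.7 hours

Initial rate:
Weight = 73.3 lb ÷ 2.2 lb/kg = 33.31818 kg
Dose = 16 units/kg/hr × 33.31818 kg = 533.0909 units/hr
Concentration = 20000 units ÷ 119 mL = 168.0672 units/mL
Rate = 533.0909 units/hr ÷ 168.0672 units/mL = 3.171891 mL/hr
Volume infused so far = 3.171891 mL/hr × 3.2 hr = 10.15005 mL
Volume remaining = 119 − 10.15005 = 108.8499 mL
New rate:
Dose = 18.5 units/kg/hr × 33.31818 kg = 616.3864 units/hr
Rate = 616.3864 units/hr ÷ 168.0672 units/mL = 3.667499 mL/hr
Time remaining = 108.8499 mL ÷ 3.667499 mL/hr = 29.67961 hr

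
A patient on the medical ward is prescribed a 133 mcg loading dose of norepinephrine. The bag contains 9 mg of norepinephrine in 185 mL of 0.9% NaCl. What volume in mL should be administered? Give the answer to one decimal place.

2.7 mL

Concentration = 9 mg ÷ 185 mL = 0.04864865 mg/mL = 48.64865 mcg/mL
Volume = 133 mcg ÷ 48.64865 mcg/mL = 2.733889 mL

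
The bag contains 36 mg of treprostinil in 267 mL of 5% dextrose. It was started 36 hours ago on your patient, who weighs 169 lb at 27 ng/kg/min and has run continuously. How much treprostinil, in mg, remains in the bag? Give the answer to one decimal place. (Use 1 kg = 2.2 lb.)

Weight = 169 lb ÷ 2.2 lb/kg = 76.81818 kg
Dose = 27 ng/kg/min × 76.81818 kg = 2074.091 ng/min
2074.091 ng/min × 60 min/hr = 124445.5 ng/hr
Concentration = 36 mg ÷ 267 mL = 0.1348315 mg/mL = 134831.5 ng/mL
Rate = 124445.5 ng/hr ÷ 134831.5 ng/mL = 0.9229705 mL/hr
Volume infused = 0.9229705 mL/hr × 36 hr = 33.22694 mL
Volume remaining = 267 − 33.22694 = 233.7731 mL
Drug remaining = 233.7731 mL × 134831.5 ng/mL = 31519964 ng = 31.51996 mg

31.5 mg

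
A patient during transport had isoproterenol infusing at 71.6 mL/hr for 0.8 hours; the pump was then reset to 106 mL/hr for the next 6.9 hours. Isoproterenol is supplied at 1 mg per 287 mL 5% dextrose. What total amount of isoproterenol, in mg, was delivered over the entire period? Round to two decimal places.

Concentration = 1 mg ÷ 287 mL = 0.003484321 mg/mL
Stage 1: 71.6 mL/hr × 0.8 hr = 57.28 mL → 57.28 mL × 0.003484321 mg/mL = 0.1995819 mg
Stage 2: 106 mL/hr × 6.9 hr = 731.4 mL → 731.4 mL × 0.003484321 mg/mL = 2.548432 mg
Total = 0.1995819 + 2.548432 = 2.748014 mg

2.75 mg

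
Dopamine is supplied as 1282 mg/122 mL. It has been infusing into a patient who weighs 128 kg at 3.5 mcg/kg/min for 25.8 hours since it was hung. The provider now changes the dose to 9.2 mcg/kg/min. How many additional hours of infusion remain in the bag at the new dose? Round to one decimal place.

8.3 hours

Initial rate:
Dose = 3.5 mcg/kg/min × 128 kg = 448 mcg/min
448 mcg/min × 60 min/hr = 26880 mcg/hr
Concentration = 1282 mg ÷ 122 mL = 10.5082 mg/mL = 10508.2 mcg/mL
Rate = 26880 mcg/hr ÷ 10508.2 mcg/mL = 2.558003 mL/hr
Volume infused so far = 2.558003 mL/hr × 25.8 hr = 65.99648 mL
Volume remaining = 122 − 65.99648 = 56.00352 mL
New rate:
Dose = 9.2 mcg/kg/min × 128 kg = 1177.6 mcg/min
1177.6 mcg/min × 60 min/hr = 70656 mcg/hr
Rate = 70656 mcg/hr ÷ 10508.2 mcg/mL = 6.723894 mL/hr
Time remaining = 56.00352 mL ÷ 6.723894 mL/hr = 8.329031 hr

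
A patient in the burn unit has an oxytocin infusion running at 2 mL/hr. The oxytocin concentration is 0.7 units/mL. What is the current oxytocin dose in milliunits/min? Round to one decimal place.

23.3 milliunits/min

Concentration = 0.7 units/mL = 700 milliunits/mL
Drug rate = 2 mL/hr × 700 milliunits/mL = 1400 milliunits/hr
1400 milliunits/hr ÷ 60 min/hr = 23.33333 milliunits/min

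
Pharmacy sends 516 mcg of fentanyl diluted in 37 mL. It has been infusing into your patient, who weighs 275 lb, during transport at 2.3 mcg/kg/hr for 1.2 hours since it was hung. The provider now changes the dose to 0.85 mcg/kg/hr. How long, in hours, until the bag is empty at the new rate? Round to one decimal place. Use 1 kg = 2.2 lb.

Initial rate:
Weight = 275 lb ÷ 2.2 lb/kg = 125 kg
Dose = 2.3 mcg/kg/hr × 125 kg = 287.5 mcg/hr
Concentration = 516 mcg ÷ 37 mL = 13.94595 mcg/mL
Rate = 287.5 mcg/hr ÷ 13.94595 mcg/mL = 20.61531 mL/hr
Volume infused so far = 20.61531 mL/hr × 1.2 hr = 24.73837 mL
Volume remaining = 37 − 24.73837 = 12.26163 mL
New rate:
Dose = 0.85 mcg/kg/hr × 125 kg = 106.25 mcg/hr
Rate = 106.25 mcg/hr ÷ 13.94595 mcg/mL = 7.618702 mL/hr
Time remaining = 12.26163 mL ÷ 7.618702 mL/hr = 1.609412 hr

1.6 hours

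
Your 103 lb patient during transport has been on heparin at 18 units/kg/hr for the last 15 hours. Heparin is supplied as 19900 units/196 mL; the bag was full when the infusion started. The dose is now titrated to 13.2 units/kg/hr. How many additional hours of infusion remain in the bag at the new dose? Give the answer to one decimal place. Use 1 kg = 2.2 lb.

11.7 hours

Initial rate:
Weight = 103 lb ÷ 2.2 lb/kg = 46.81818 kg
Dose = 18 units/kg/hr × 46.81818 kg = 842.7273 units/hr
Concentration = 19900 units ÷ 196 mL = 101.5306 units/mL
Rate = 842.7273 units/hr ÷ 101.5306 units/mL = 8.300228 mL/hr
Volume infused so far = 8.300228 mL/hr × 15 hr = 124.5034 mL
Volume remaining = 196 − 124.5034 = 71.49657 mL
New rate:
Dose = 13.2 units/kg/hr × 46.81818 kg = 618 units/hr
Rate = 618 units/hr ÷ 101.5306 units/mL = 6.086834 mL/hr
Time remaining = 71.49657 mL ÷ 6.086834 mL/hr = 11.7461 hr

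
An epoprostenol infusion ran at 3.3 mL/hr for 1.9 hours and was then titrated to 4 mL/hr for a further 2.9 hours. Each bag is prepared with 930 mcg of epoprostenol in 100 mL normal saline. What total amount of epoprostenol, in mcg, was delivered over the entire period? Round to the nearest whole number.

Concentration = 930 mcg ÷ 100 mL = 9.3 mcg/mL
Stage 1: 3.3 mL/hr × 1.9 hr = 6.27 mL → 6.27 mL × 9.3 mcg/mL = 58.311 mcg
Stage 2: 4 mL/hr × 2.9 hr = 11.6 mL → 11.6 mL × 9.3 mcg/mL = 107.88 mcg
Total = 58.311 + 107.88 = 166.191 mcg

166 mcg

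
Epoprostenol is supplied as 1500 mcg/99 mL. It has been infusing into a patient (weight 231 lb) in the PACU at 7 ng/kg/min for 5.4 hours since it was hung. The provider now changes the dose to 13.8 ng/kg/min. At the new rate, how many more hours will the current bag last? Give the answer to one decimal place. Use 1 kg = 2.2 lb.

Initial rate:
Weight = 231 lb ÷ 2.2 lb/kg = 105 kg
Dose = 7 ng/kg/min × 105 kg = 735 ng/min
735 ng/min × 60 min/hr = 44100 ng/hr
Concentration = 1500 mcg ÷ 99 mL = 15.15152 mcg/mL = 15151.52 ng/mL
Rate = 44100 ng/hr ÷ 15151.52 ng/mL = 2.9106 mL/hr
Volume infused so far = 2.9106 mL/hr × 5.4 hr = 15.71724 mL
Volume remaining = 99 − 15.71724 = 83.28276 mL
New rate:
Dose = 13.8 ng/kg/min × 105 kg = 1449 ng/min
1449 ng/min × 60 min/hr = 86940 ng/hr
Rate = 86940 ng/hr ÷ 15151.52 ng/mL = 5.73804 mL/hr
Time remaining = 83.28276 mL ÷ 5.73804 mL/hr = 14.51415 hr

14.5 hours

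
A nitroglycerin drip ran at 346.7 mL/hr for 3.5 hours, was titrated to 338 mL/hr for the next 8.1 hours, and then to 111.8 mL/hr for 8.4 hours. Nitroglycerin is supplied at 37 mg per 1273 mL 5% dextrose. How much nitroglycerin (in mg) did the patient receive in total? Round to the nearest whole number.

Concentration = 37 mg ÷ 1273 mL = 0.0290652 mg/mL
Stage 1: 346.7 mL/hr × 3.5 hr = 1213.45 mL → 1213.45 mL × 0.0290652 mg/mL = 35.26917 mg
Stage 2: 338 mL/hr × 8.1 hr = 2737.8 mL → 2737.8 mL × 0.0290652 mg/mL = 79.57471 mg
Stage 3: 111.8 mL/hr × 8.4 hr = 939.12 mL → 939.12 mL × 0.0290652 mg/mL = 27.29571 mg
Total = 35.26917 + 79.57471 + 27.29571 = 142.1396 mg

142 mg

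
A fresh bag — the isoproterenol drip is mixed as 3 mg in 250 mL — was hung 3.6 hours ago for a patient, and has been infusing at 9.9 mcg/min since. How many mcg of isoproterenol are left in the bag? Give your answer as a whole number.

9.9 mcg/min × 60 min/hr = 594 mcg/hr
Concentration = 3 mg ÷ 250 mL = 0.012 mg/mL = 12 mcg/mL
Rate = 594 mcg/hr ÷ 12 mcg/mL = 49.5 mL/hr
Volume infused = 49.5 mL/hr × 3.6 hr = 178.2 mL
Volume remaining = 250 − 178.2 = 71.8 mL
Drug remaining = 71.8 mL × 12 mcg/mL = 861.6 mcg

862 mcg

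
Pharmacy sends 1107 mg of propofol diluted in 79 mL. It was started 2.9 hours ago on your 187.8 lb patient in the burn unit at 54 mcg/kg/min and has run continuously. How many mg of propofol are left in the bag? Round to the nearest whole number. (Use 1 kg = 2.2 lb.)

Weight = 187.8 lb ÷ 2.2 lb/kg = 85.36364 kg
Dose = 54 mcg/kg/min × 85.36364 kg = 4609.636 mcg/min
4609.636 mcg/min × 60 min/hr = 276578.2 mcg/hr
Concentration = 1107 mg ÷ 79 mL = 14.01266 mg/mL = 14012.66 mcg/mL
Rate = 276578.2 mcg/hr ÷ 14012.66 mcg/mL = 19.73774 mL/hr
Volume infused = 19.73774 mL/hr × 2.9 hr = 57.23944 mL
Volume remaining = 79 − 57.23944 = 21.76056 mL
Drug remaining = 21.76056 mL × 14012.66 mcg/mL = 304923.3 mcg = 304.9233 mg

305 mg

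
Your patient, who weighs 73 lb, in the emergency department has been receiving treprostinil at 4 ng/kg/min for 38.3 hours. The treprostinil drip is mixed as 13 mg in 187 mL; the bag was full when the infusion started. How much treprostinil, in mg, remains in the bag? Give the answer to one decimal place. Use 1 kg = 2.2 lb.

Weight = 73 lb ÷ 2.2 lb/kg = 33.18182 kg
Dose = 4 ng/kg/min × 33.18182 kg = 132.7273 ng/min
132.7273 ng/min × 60 min/hr = 7963.636 ng/hr
Concentration = 13 mg ÷ 187 mL = 0.06951872 mg/mL = 69518.72 ng/mL
Rate = 7963.636 ng/hr ÷ 69518.72 ng/mL = 0.1145538 mL/hr
Volume infused = 0.1145538 mL/hr × 38.3 hr = 4.387412 mL
Volume remaining = 187 − 4.387412 = 182.6126 mL
Drug remaining = 182.6126 mL × 69518.72 ng/mL = 12694993 ng = 12.69499 mg

12.7 mg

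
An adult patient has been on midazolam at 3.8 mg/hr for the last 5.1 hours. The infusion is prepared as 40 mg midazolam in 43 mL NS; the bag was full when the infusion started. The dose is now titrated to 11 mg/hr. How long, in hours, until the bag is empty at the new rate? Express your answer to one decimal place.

Initial rate:
Concentration = 40 mg ÷ 43 mL = 0.9302326 mg/mL
Rate = 3.8 mg/hr ÷ 0.9302326 mg/mL = 4.085 mL/hr
Volume infused so far = 4.085 mL/hr × 5.1 hr = 20.8335 mL
Volume remaining = 43 − 20.8335 = 22.1665 mL
New rate:
Rate = 11 mg/hr ÷ 0.9302326 mg/mL = 11.825 mL/hr
Time remaining = 22.1665 mL ÷ 11.825 mL/hr = 1.874545 hr

1.9 hours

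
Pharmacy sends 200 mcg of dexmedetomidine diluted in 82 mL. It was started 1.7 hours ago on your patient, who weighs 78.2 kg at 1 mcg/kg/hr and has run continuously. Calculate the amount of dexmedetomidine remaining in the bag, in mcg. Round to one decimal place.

67.1 mcg

Dose = 1 mcg/kg/hr × 78.2 kg = 78.2 mcg/hr
Concentration = 200 mcg ÷ 82 mL = 2.439024 mcg/mL
Rate = 78.2 mcg/hr ÷ 2.439024 mcg/mL = 32.062 mL/hr
Volume infused = 32.062 mL/hr × 1.7 hr = 54.5054 mL
Volume remaining = 82 − 54.5054 = 27.4946 mL
Drug remaining = 27.4946 mL × 2.439024 mcg/mL = 67.06 mcg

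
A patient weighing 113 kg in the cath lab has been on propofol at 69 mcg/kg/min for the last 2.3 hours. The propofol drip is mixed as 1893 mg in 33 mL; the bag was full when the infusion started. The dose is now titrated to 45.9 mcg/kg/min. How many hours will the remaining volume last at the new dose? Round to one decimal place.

2.6 hours

Initial rate:
Dose = 69 mcg/kg/min × 113 kg = 7797 mcg/min
7797 mcg/min × 60 min/hr = 467820 mcg/hr
Concentration = 1893 mg ÷ 33 mL = 57.36364 mg/mL = 57363.64 mcg/mL
Rate = 467820 mcg/hr ÷ 57363.64 mcg/mL = 8.155341 mL/hr
Volume infused so far = 8.155341 mL/hr × 2.3 hr = 18.75728 mL
Volume remaining = 33 − 18.75728 = 14.24272 mL
New rate:
Dose = 45.9 mcg/kg/min × 113 kg = 5186.7 mcg/min
5186.7 mcg/min × 60 min/hr = 311202 mcg/hr
Rate = 311202 mcg/hr ÷ 57363.64 mcg/mL = 5.425074 mL/hr
Time remaining = 14.24272 mL ÷ 5.425074 mL/hr = 2.625349 hr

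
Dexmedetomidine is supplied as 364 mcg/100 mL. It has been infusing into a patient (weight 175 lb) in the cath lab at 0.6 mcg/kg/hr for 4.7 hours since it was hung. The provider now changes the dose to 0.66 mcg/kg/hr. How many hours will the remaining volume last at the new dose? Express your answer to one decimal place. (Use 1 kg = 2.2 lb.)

Initial rate:
Weight = 175 lb ÷ 2.2 lb/kg = 79.54545 kg
Dose = 0.6 mcg/kg/hr × 79.54545 kg = 47.72727 mcg/hr
Concentration = 364 mcg ÷ 100 mL = 3.64 mcg/mL
Rate = 47.72727 mcg/hr ÷ 3.64 mcg/mL = 13.11189 mL/hr
Volume infused so far = 13.11189 mL/hr × 4.7 hr = 61.62587 mL
Volume remaining = 100 − 61.62587 = 38.37413 mL
New rate:
Dose = 0.66 mcg/kg/hr × 79.54545 kg = 52.5 mcg/hr
Rate = 52.5 mcg/hr ÷ 3.64 mcg/mL = 14.42308 mL/hr
Time remaining = 38.37413 mL ÷ 14.42308 mL/hr = 2.660606 hr

2.7 hours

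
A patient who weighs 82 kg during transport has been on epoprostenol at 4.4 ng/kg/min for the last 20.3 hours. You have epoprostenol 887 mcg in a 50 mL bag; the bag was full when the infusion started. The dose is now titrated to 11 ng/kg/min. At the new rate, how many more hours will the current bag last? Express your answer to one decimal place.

8.3 hours

Initial rate:
Dose = 4.4 ng/kg/min × 82 kg = 360.8 ng/min
360.8 ng/min × 60 min/hr = 21648 ng/hr
Concentration = 887 mcg ÷ 50 mL = 17.74 mcg/mL = 17740 ng/mL
Rate = 21648 ng/hr ÷ 17740 ng/mL = 1.220293 mL/hr
Volume infused so far = 1.220293 mL/hr × 20.3 hr = 24.77195 mL
Volume remaining = 50 − 24.77195 = 25.22805 mL
New rate:
Dose = 11 ng/kg/min × 82 kg = 902 ng/min
902 ng/min × 60 min/hr = 54120 ng/hr
Rate = 54120 ng/hr ÷ 17740 ng/mL = 3.050733 mL/hr
Time remaining = 25.22805 mL ÷ 3.050733 mL/hr = 8.269505 hr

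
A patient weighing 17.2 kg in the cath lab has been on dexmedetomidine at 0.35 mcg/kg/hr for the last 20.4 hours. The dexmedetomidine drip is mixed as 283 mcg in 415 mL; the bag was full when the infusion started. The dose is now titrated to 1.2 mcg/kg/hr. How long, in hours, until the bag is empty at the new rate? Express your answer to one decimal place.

Initial rate:
Dose = 0.35 mcg/kg/hr × 17.2 kg = 6.02 mcg/hr
Concentration = 283 mcg ÷ 415 mL = 0.6819277 mcg/mL
Rate = 6.02 mcg/hr ÷ 0.6819277 mcg/mL = 8.827915 mL/hr
Volume infused so far = 8.827915 mL/hr × 20.4 hr = 180.0895 mL
Volume remaining = 415 − 180.0895 = 234.9105 mL
New rate:
Dose = 1.2 mcg/kg/hr × 17.2 kg = 20.64 mcg/hr
Rate = 20.64 mcg/hr ÷ 0.6819277 mcg/mL = 30.26714 mL/hr
Time remaining = 234.9105 mL ÷ 30.26714 mL/hr = 7.76124 hr

7.8 hours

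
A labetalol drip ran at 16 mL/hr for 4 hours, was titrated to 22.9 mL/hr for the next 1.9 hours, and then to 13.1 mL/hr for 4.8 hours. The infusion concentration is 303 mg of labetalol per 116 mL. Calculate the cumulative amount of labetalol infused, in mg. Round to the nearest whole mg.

Concentration = 303 mg ÷ 116 mL = 2.612069 mg/mL
Stage 1: 16 mL/hr × 4 hr = 64 mL → 64 mL × 2.612069 mg/mL = 167.1724 mg
Stage 2: 22.9 mL/hr × 1.9 hr = 43.51 mL → 43.51 mL × 2.612069 mg/mL = 113.6511 mg
Stage 3: 13.1 mL/hr × 4.8 hr = 62.88 mL → 62.88 mL × 2.612069 mg/mL = 164.2469 mg
Total = 167.1724 + 113.6511 + 164.2469 = 445.0704 mg

445 mg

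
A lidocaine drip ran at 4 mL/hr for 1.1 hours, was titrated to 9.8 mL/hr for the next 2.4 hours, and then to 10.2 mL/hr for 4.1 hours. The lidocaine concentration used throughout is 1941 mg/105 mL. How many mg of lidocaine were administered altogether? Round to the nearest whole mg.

1289 mg

Concentration = 1941 mg ÷ 105 mL = 18.48571 mg/mL
Stage 1: 4 mL/hr × 1.1 hr = 4.4 mL → 4.4 mL × 18.48571 mg/mL = 81.33714 mg
Stage 2: 9.8 mL/hr × 2.4 hr = 23.52 mL → 23.52 mL × 18.48571 mg/mL = 434.784 mg
Stage 3: 10.2 mL/hr × 4.1 hr = 41.82 mL → 41.82 mL × 18.48571 mg/mL = 773.0726 mg
Total = 81.33714 + 434.784 + 773.0726 = 1289.194 mg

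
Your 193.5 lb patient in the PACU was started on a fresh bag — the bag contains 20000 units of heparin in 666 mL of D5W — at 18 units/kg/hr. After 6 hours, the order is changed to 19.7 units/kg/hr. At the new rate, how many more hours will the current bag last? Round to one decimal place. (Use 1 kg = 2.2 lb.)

6.1 hours

Initial rate:
Weight = 193.5 lb ÷ 2.2 lb/kg = 87.95455 kg
Dose = 18 units/kg/hr × 87.95455 kg = 1583.182 units/hr
Concentration = 20000 units ÷ 666 mL = 30.03003 units/mL
Rate = 1583.182 units/hr ÷ 30.03003 units/mL = 52.71995 mL/hr
Volume infused so far = 52.71995 mL/hr × 6 hr = 316.3197 mL
Volume remaining = 666 − 316.3197 = 349.6803 mL
New rate:
Dose = 19.7 units/kg/hr × 87.95455 kg = 1732.705 units/hr
Rate = 1732.705 units/hr ÷ 30.03003 units/mL = 57.69906 mL/hr
Time remaining = 349.6803 mL ÷ 57.69906 mL/hr = 6.060415 hr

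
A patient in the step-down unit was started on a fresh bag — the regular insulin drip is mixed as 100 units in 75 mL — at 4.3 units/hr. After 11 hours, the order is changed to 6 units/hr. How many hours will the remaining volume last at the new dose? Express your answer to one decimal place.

Initial rate:
Concentration = 100 units ÷ 75 mL = 1.333333 units/mL
Rate = 4.3 units/hr ÷ 1.333333 units/mL = 3.225 mL/hr
Volume infused so far = 3.225 mL/hr × 11 hr = 35.475 mL
Volume remaining = 75 − 35.475 = 39.525 mL
New rate:
Rate = 6 units/hr ÷ 1.333333 units/mL = 4.5 mL/hr
Time remaining = 39.525 mL ÷ 4.5 mL/hr = 8.783333 hr

8.8 hours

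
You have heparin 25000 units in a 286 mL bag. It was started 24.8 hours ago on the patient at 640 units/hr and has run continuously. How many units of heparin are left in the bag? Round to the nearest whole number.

9128 units

Concentration = 25000 units ÷ 286 mL = 87.41259 units/mL
Rate = 640 units/hr ÷ 87.41259 units/mL = 7.3216 mL/hr
Volume infused = 7.3216 mL/hr × 24.8 hr = 181.5757 mL
Volume remaining = 286 − 181.5757 = 104.4243 mL
Drug remaining = 104.4243 mL × 87.41259 units/mL = 9128 units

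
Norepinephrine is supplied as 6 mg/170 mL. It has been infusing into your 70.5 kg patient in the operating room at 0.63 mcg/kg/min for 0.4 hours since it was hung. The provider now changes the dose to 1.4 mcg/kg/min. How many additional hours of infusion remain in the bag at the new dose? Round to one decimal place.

0.8 hours

Initial rate:
Dose = 0.63 mcg/kg/min × 70.5 kg = 44.415 mcg/min
44.415 mcg/min × 60 min/hr = 2664.9 mcg/hr
Concentration = 6 mg ÷ 170 mL = 0.03529412 mg/mL = 35.29412 mcg/mL
Rate = 2664.9 mcg/hr ÷ 35.29412 mcg/mL = 75.5055 mL/hr
Volume infused so far = 75.5055 mL/hr × 0.4 hr = 30.2022 mL
Volume remaining = 170 − 30.2022 = 139.7978 mL
New rate:
Dose = 1.4 mcg/kg/min × 70.5 kg = 98.7 mcg/min
98.7 mcg/min × 60 min/hr = 5922 mcg/hr
Rate = 5922 mcg/hr ÷ 35.29412 mcg/mL = 167.79 mL/hr
Time remaining = 139.7978 mL ÷ 167.79 mL/hr = 0.8331712 hr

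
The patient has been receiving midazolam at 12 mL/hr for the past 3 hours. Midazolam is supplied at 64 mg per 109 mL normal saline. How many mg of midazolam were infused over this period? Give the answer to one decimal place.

Concentration = 64 mg ÷ 109 mL = 0.587156 mg/mL
Drug rate = 12 mL/hr × 0.587156 mg/mL = 7.045872 mg/hr
Total = 7.045872 mg/hr × 3 hr = 21.13761 mg

21.1 mg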